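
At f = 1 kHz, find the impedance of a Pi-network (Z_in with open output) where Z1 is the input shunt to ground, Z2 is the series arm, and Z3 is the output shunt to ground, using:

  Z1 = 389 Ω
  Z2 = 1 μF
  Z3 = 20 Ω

Step 1 — Angular frequency: ω = 2π·f = 2π·1000 = 6283 rad/s.
Step 2 — Component impedances:
  Z1: Z = R = 389 Ω
  Z2: Z = 1/(jωC) = -j/(ω·C) = 0 - j159.2 Ω
  Z3: Z = R = 20 Ω
Step 3 — With open output, the series arm Z2 and the output shunt Z3 appear in series to ground: Z2 + Z3 = 20 - j159.2 Ω.
Step 4 — Parallel with input shunt Z1: Z_in = Z1 || (Z2 + Z3) = 67.68 - j125 Ω = 142.2∠-61.6° Ω.

Z = 67.68 - j125 Ω = 142.2∠-61.6° Ω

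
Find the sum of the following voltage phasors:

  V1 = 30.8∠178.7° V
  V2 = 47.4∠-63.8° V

Step 1 — Convert each phasor to rectangular form:
  V1 = 30.8·(cos(178.7°) + j·sin(178.7°)) = -30.79 + j0.6988 V
  V2 = 47.4·(cos(-63.8°) + j·sin(-63.8°)) = 20.93 - j42.53 V
Step 2 — Sum components: V_total = -9.865 - j41.83 V.
Step 3 — Convert to polar: |V_total| = 42.98 V, ∠V_total = -103.3°.

V_total = 42.98∠-103.3° V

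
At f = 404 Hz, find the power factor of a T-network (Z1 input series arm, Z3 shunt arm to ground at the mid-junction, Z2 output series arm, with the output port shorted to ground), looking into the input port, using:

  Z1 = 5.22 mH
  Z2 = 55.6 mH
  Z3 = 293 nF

Step 1 — Angular frequency: ω = 2π·f = 2π·404 = 2538 rad/s.
Step 2 — Component impedances:
  Z1: Z = jωL = j·2538·0.00522 = 0 + j13.25 Ω
  Z2: Z = jωL = j·2538·0.0556 = 0 + j141.1 Ω
  Z3: Z = 1/(jωC) = -j/(ω·C) = 0 - j1345 Ω
Step 3 — With the output port shorted to ground, the output series arm Z2 runs from the junction to ground; the shunt arm Z3 also runs from the junction to ground. They appear in parallel: Z3 || Z2 = 0 + j157.7 Ω.
Step 4 — Series with input arm Z1: Z_in = Z1 + (Z3 || Z2) = 0 + j170.9 Ω = 170.9∠90.0° Ω.
Step 5 — Power factor: PF = cos(φ) = Re(Z)/|Z| = 0/170.9 = 0.
Step 6 — Type: Im(Z) = 170.9 ⇒ lagging (phase φ = 90.0°).

PF = 0 (lagging, φ = 90.0°)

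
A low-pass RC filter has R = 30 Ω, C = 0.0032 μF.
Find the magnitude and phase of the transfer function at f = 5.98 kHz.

Step 1 — Angular frequency: ω = 2π·5980 = 3.757e+04 rad/s.
Step 2 — Transfer function: H(jω) = 1/(1 + jωRC).
Step 3 — Denominator: 1 + jωRC = 1 + j·3.757e+04·30·3.2e-09 = 1 + j0.003607.
Step 4 — H = 1 - j0.003607.
Step 5 — Magnitude: |H| = 1 (-0.0 dB); phase: φ = -0.2°.

|H| = 1 (-0.0 dB), φ = -0.2°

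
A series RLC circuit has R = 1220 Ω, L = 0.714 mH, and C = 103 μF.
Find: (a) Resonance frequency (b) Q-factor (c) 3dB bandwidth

Step 1 — Resonance: ω₀ = 1/√(LC) = 1/√(0.000714·0.000103) = 3688 rad/s.
Step 2 — f₀ = ω₀/(2π) = 586.9 Hz.
Step 3 — Series Q: Q = ω₀L/R = 3688·0.000714/1220 = 0.002158.
Step 4 — Bandwidth: Δω = ω₀/Q = 1.709e+06 rad/s; BW = Δω/(2π) = 2.719e+05 Hz.

(a) f₀ = 586.9 Hz  (b) Q = 0.002158  (c) BW = 2.719e+05 Hz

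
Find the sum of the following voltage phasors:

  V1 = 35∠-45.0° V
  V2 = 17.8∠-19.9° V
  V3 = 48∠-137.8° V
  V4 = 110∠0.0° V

Step 1 — Convert each phasor to rectangular form:
  V1 = 35·(cos(-45.0°) + j·sin(-45.0°)) = 24.75 - j24.75 V
  V2 = 17.8·(cos(-19.9°) + j·sin(-19.9°)) = 16.74 - j6.059 V
  V3 = 48·(cos(-137.8°) + j·sin(-137.8°)) = -35.56 - j32.24 V
  V4 = 110·(cos(0.0°) + j·sin(0.0°)) = 110 V
Step 2 — Sum components: V_total = 115.9 - j63.05 V.
Step 3 — Convert to polar: |V_total| = 132 V, ∠V_total = -28.5°.

V_total = 132∠-28.5° V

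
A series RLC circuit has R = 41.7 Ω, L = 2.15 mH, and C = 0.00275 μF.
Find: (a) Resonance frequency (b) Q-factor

Step 1 — Resonance condition Im(Z)=0 gives ω₀ = 1/√(LC).
Step 2 — ω₀ = 1/√(0.00215·2.75e-09) = 4.113e+05 rad/s.
Step 3 — f₀ = ω₀/(2π) = 6.545e+04 Hz.
Step 4 — Series Q: Q = ω₀L/R = 4.113e+05·0.00215/41.7 = 21.2.

(a) f₀ = 6.545e+04 Hz  (b) Q = 21.2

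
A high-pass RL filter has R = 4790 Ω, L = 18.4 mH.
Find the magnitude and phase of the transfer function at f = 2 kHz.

Step 1 — Angular frequency: ω = 2π·2000 = 1.257e+04 rad/s.
Step 2 — Transfer function: H(jω) = jωL/(R + jωL).
Step 3 — Numerator jωL = j·231.2; denominator R + jωL = 4790 + j231.2.
Step 4 — H = 0.002325 + j0.04816.
Step 5 — Magnitude: |H| = 0.04822 (-26.3 dB); phase: φ = 87.2°.

|H| = 0.04822 (-26.3 dB), φ = 87.2°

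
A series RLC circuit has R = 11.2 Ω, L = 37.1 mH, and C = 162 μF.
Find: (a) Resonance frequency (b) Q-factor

Step 1 — Resonance condition Im(Z)=0 gives ω₀ = 1/√(LC).
Step 2 — ω₀ = 1/√(0.0371·0.000162) = 407.9 rad/s.
Step 3 — f₀ = ω₀/(2π) = 64.92 Hz.
Step 4 — Series Q: Q = ω₀L/R = 407.9·0.0371/11.2 = 1.351.

(a) f₀ = 64.92 Hz  (b) Q = 1.351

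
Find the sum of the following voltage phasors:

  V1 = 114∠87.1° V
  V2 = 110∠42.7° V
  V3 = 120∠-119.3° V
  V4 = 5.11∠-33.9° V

Step 1 — Convert each phasor to rectangular form:
  V1 = 114·(cos(87.1°) + j·sin(87.1°)) = 5.768 + j113.9 V
  V2 = 110·(cos(42.7°) + j·sin(42.7°)) = 80.84 + j74.6 V
  V3 = 120·(cos(-119.3°) + j·sin(-119.3°)) = -58.73 - j104.6 V
  V4 = 5.11·(cos(-33.9°) + j·sin(-33.9°)) = 4.241 - j2.85 V
Step 2 — Sum components: V_total = 32.12 + j80.95 V.
Step 3 — Convert to polar: |V_total| = 87.09 V, ∠V_total = 68.4°.

V_total = 87.09∠68.4° V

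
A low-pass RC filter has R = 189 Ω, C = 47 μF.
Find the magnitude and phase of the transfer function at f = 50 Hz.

Step 1 — Angular frequency: ω = 2π·50 = 314.2 rad/s.
Step 2 — Transfer function: H(jω) = 1/(1 + jωRC).
Step 3 — Denominator: 1 + jωRC = 1 + j·314.2·189·4.7e-05 = 1 + j2.791.
Step 4 — H = 0.1138 - j0.3176.
Step 5 — Magnitude: |H| = 0.3373 (-9.4 dB); phase: φ = -70.3°.

|H| = 0.3373 (-9.4 dB), φ = -70.3°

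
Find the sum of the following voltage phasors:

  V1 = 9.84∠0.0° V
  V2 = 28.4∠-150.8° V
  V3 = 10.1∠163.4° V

Step 1 — Convert each phasor to rectangular form:
  V1 = 9.84·(cos(0.0°) + j·sin(0.0°)) = 9.84 V
  V2 = 28.4·(cos(-150.8°) + j·sin(-150.8°)) = -24.79 - j13.86 V
  V3 = 10.1·(cos(163.4°) + j·sin(163.4°)) = -9.679 + j2.885 V
Step 2 — Sum components: V_total = -24.63 - j10.97 V.
Step 3 — Convert to polar: |V_total| = 26.96 V, ∠V_total = -156.0°.

V_total = 26.96∠-156.0° V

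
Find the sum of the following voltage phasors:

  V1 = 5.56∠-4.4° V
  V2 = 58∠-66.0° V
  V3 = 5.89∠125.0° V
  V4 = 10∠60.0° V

Step 1 — Convert each phasor to rectangular form:
  V1 = 5.56·(cos(-4.4°) + j·sin(-4.4°)) = 5.544 - j0.4266 V
  V2 = 58·(cos(-66.0°) + j·sin(-66.0°)) = 23.59 - j52.99 V
  V3 = 5.89·(cos(125.0°) + j·sin(125.0°)) = -3.378 + j4.825 V
  V4 = 10·(cos(60.0°) + j·sin(60.0°)) = 5 + j8.66 V
Step 2 — Sum components: V_total = 30.76 - j39.93 V.
Step 3 — Convert to polar: |V_total| = 50.4 V, ∠V_total = -52.4°.

V_total = 50.4∠-52.4° V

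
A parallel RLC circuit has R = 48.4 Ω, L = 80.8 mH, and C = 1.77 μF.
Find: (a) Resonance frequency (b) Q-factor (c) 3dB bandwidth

Step 1 — Resonance: ω₀ = 1/√(LC) = 1/√(0.0808·1.77e-06) = 2644 rad/s.
Step 2 — f₀ = ω₀/(2π) = 420.9 Hz.
Step 3 — Parallel Q: Q = R/(ω₀L) = 48.4/(2644·0.0808) = 0.2265.
Step 4 — Bandwidth: Δω = ω₀/Q = 1.167e+04 rad/s; BW = Δω/(2π) = 1858 Hz.

(a) f₀ = 420.9 Hz  (b) Q = 0.2265  (c) BW = 1858 Hz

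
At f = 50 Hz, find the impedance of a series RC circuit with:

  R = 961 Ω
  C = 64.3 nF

Step 1 — Angular frequency: ω = 2π·f = 2π·50 = 314.2 rad/s.
Step 2 — Component impedances:
  R: Z = R = 961 Ω
  C: Z = 1/(jωC) = -j/(ω·C) = 0 - j4.95e+04 Ω
Step 3 — Series combination: Z_total = R + C = 961 - j4.95e+04 Ω = 4.951e+04∠-88.9° Ω.

Z = 961 - j4.95e+04 Ω = 4.951e+04∠-88.9° Ω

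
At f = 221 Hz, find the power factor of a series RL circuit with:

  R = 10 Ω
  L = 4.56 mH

Step 1 — Angular frequency: ω = 2π·f = 2π·221 = 1389 rad/s.
Step 2 — Component impedances:
  R: Z = R = 10 Ω
  L: Z = jωL = j·1389·0.00456 = 0 + j6.332 Ω
Step 3 — Series combination: Z_total = R + L = 10 + j6.332 Ω = 11.84∠32.3° Ω.
Step 4 — Power factor: PF = cos(φ) = Re(Z)/|Z| = 10/11.836 = 0.8449.
Step 5 — Type: Im(Z) = 6.332 ⇒ lagging (phase φ = 32.3°).

PF = 0.8449 (lagging, φ = 32.3°)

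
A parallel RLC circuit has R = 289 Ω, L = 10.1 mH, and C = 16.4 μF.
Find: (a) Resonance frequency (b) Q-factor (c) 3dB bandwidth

Step 1 — Resonance: ω₀ = 1/√(LC) = 1/√(0.0101·1.64e-05) = 2457 rad/s.
Step 2 — f₀ = ω₀/(2π) = 391.1 Hz.
Step 3 — Parallel Q: Q = R/(ω₀L) = 289/(2457·0.0101) = 11.65.
Step 4 — Bandwidth: Δω = ω₀/Q = 211 rad/s; BW = Δω/(2π) = 33.58 Hz.

(a) f₀ = 391.1 Hz  (b) Q = 11.65  (c) BW = 33.58 Hz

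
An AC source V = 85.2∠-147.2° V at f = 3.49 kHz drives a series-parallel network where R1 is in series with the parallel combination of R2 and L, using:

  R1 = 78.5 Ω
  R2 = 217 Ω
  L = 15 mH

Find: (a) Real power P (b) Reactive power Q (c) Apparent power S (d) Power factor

Step 1 — Angular frequency: ω = 2π·f = 2π·3490 = 2.193e+04 rad/s.
Step 2 — Component impedances:
  R1: Z = R = 78.5 Ω
  R2: Z = R = 217 Ω
  L: Z = jωL = j·2.193e+04·0.015 = 0 + j328.9 Ω
Step 3 — Parallel branch: R2 || L = 1/(1/R2 + 1/L) = 151.2 + j99.75 Ω.
Step 4 — Series with R1: Z_total = R1 + (R2 || L) = 229.7 + j99.75 Ω = 250.4∠23.5° Ω.
Step 5 — Source phasor: V = 85.2∠-147.2° V = -71.62 - j46.15 V.
Step 6 — Current: I = V / Z = -0.3357 - j0.05514 A = 0.3402∠-170.7° A.
Step 7 — Complex power: S = V·I* = 26.59 + j11.55 VA.
Step 8 — Real power: P = Re(S) = 26.59 W.
Step 9 — Reactive power: Q = Im(S) = 11.55 VAR.
Step 10 — Apparent power: |S| = 28.99 VA.
Step 11 — Power factor: PF = P/|S| = 0.9172 (lagging).

(a) P = 26.59 W  (b) Q = 11.55 VAR  (c) S = 28.99 VA  (d) PF = 0.9172 (lagging)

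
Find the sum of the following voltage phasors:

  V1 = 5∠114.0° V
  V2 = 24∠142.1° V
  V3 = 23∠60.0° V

Step 1 — Convert each phasor to rectangular form:
  V1 = 5·(cos(114.0°) + j·sin(114.0°)) = -2.034 + j4.568 V
  V2 = 24·(cos(142.1°) + j·sin(142.1°)) = -18.94 + j14.74 V
  V3 = 23·(cos(60.0°) + j·sin(60.0°)) = 11.5 + j19.92 V
Step 2 — Sum components: V_total = -9.472 + j39.23 V.
Step 3 — Convert to polar: |V_total| = 40.36 V, ∠V_total = 103.6°.

V_total = 40.36∠103.6° V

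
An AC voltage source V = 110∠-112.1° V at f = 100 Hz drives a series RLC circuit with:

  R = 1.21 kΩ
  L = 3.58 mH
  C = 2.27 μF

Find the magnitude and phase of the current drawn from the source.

Step 1 — Angular frequency: ω = 2π·f = 2π·100 = 628.3 rad/s.
Step 2 — Component impedances:
  R: Z = R = 1210 Ω
  L: Z = jωL = j·628.3·0.00358 = 0 + j2.249 Ω
  C: Z = 1/(jωC) = -j/(ω·C) = 0 - j701.1 Ω
Step 3 — Series combination: Z_total = R + L + C = 1210 - j698.9 Ω = 1397∠-30.0° Ω.
Step 4 — Source phasor: V = 110∠-112.1° V = -41.38 - j101.9 V.
Step 5 — Ohm's law: I = V / Z_total = (-41.38 - j101.9) / (1210 - j698.9) = 0.01083 - j0.07797 A.
Step 6 — Convert to polar: |I| = 0.07872 A, ∠I = -82.1°.

I = 0.07872∠-82.1° A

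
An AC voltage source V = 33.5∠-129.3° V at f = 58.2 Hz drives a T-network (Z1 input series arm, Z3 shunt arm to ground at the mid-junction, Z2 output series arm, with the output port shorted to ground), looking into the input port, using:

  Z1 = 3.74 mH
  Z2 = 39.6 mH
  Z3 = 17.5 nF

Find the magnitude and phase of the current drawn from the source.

Step 1 — Angular frequency: ω = 2π·f = 2π·58.2 = 365.7 rad/s.
Step 2 — Component impedances:
  Z1: Z = jωL = j·365.7·0.00374 = 0 + j1.368 Ω
  Z2: Z = jωL = j·365.7·0.0396 = 0 + j14.48 Ω
  Z3: Z = 1/(jωC) = -j/(ω·C) = 0 - j1.563e+05 Ω
Step 3 — With the output port shorted to ground, the output series arm Z2 runs from the junction to ground; the shunt arm Z3 also runs from the junction to ground. They appear in parallel: Z3 || Z2 = 0 + j14.48 Ω.
Step 4 — Series with input arm Z1: Z_in = Z1 + (Z3 || Z2) = 0 + j15.85 Ω = 15.85∠90.0° Ω.
Step 5 — Source phasor: V = 33.5∠-129.3° V = -21.22 - j25.92 V.
Step 6 — Ohm's law: I = V / Z_total = (-21.22 - j25.92) / (0 + j15.85) = -1.636 + j1.339 A.
Step 7 — Convert to polar: |I| = 2.114 A, ∠I = 140.7°.

I = 2.114∠140.7° A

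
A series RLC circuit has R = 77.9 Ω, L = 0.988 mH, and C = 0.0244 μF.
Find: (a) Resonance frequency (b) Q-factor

Step 1 — Resonance condition Im(Z)=0 gives ω₀ = 1/√(LC).
Step 2 — ω₀ = 1/√(0.000988·2.44e-08) = 2.037e+05 rad/s.
Step 3 — f₀ = ω₀/(2π) = 3.242e+04 Hz.
Step 4 — Series Q: Q = ω₀L/R = 2.037e+05·0.000988/77.9 = 2.583.

(a) f₀ = 3.242e+04 Hz  (b) Q = 2.583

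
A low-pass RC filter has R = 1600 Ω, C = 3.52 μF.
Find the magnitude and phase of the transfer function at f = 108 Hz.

Step 1 — Angular frequency: ω = 2π·108 = 678.6 rad/s.
Step 2 — Transfer function: H(jω) = 1/(1 + jωRC).
Step 3 — Denominator: 1 + jωRC = 1 + j·678.6·1600·3.52e-06 = 1 + j3.822.
Step 4 — H = 0.06408 - j0.2449.
Step 5 — Magnitude: |H| = 0.2531 (-11.9 dB); phase: φ = -75.3°.

|H| = 0.2531 (-11.9 dB), φ = -75.3°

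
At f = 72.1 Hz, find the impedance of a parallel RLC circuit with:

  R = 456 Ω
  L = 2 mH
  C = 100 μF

Step 1 — Angular frequency: ω = 2π·f = 2π·72.1 = 453 rad/s.
Step 2 — Component impedances:
  R: Z = R = 456 Ω
  L: Z = jωL = j·453·0.002 = 0 + j0.906 Ω
  C: Z = 1/(jωC) = -j/(ω·C) = 0 - j22.07 Ω
Step 3 — Parallel combination: 1/Z_total = 1/R + 1/L + 1/C; Z_total = 0.001958 + j0.9448 Ω = 0.9448∠89.9° Ω.

Z = 0.001958 + j0.9448 Ω = 0.9448∠89.9° Ω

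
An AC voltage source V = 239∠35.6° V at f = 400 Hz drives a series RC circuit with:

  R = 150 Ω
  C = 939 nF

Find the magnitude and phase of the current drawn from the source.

Step 1 — Angular frequency: ω = 2π·f = 2π·400 = 2513 rad/s.
Step 2 — Component impedances:
  R: Z = R = 150 Ω
  C: Z = 1/(jωC) = -j/(ω·C) = 0 - j423.7 Ω
Step 3 — Series combination: Z_total = R + C = 150 - j423.7 Ω = 449.5∠-70.5° Ω.
Step 4 — Source phasor: V = 239∠35.6° V = 194.3 + j139.1 V.
Step 5 — Ohm's law: I = V / Z_total = (194.3 + j139.1) / (150 - j423.7) = -0.1475 + j0.5108 A.
Step 6 — Convert to polar: |I| = 0.5317 A, ∠I = 106.1°.

I = 0.5317∠106.1° A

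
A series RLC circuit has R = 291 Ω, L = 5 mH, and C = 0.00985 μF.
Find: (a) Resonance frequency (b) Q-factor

Step 1 — Resonance condition Im(Z)=0 gives ω₀ = 1/√(LC).
Step 2 — ω₀ = 1/√(0.005·9.85e-09) = 1.425e+05 rad/s.
Step 3 — f₀ = ω₀/(2π) = 2.268e+04 Hz.
Step 4 — Series Q: Q = ω₀L/R = 1.425e+05·0.005/291 = 2.448.

(a) f₀ = 2.268e+04 Hz  (b) Q = 2.448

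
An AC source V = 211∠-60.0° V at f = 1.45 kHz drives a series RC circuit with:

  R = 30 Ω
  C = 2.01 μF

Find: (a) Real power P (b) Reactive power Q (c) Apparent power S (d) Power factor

Step 1 — Angular frequency: ω = 2π·f = 2π·1450 = 9111 rad/s.
Step 2 — Component impedances:
  R: Z = R = 30 Ω
  C: Z = 1/(jωC) = -j/(ω·C) = 0 - j54.61 Ω
Step 3 — Series combination: Z_total = R + C = 30 - j54.61 Ω = 62.31∠-61.2° Ω.
Step 4 — Source phasor: V = 211∠-60.0° V = 105.5 - j182.7 V.
Step 5 — Current: I = V / Z = 3.386 + j0.07192 A = 3.387∠1.2° A.
Step 6 — Complex power: S = V·I* = 344.1 - j626.3 VA.
Step 7 — Real power: P = Re(S) = 344.1 W.
Step 8 — Reactive power: Q = Im(S) = -626.3 VAR.
Step 9 — Apparent power: |S| = 714.6 VA.
Step 10 — Power factor: PF = P/|S| = 0.4815 (leading).

(a) P = 344.1 W  (b) Q = -626.3 VAR  (c) S = 714.6 VA  (d) PF = 0.4815 (leading)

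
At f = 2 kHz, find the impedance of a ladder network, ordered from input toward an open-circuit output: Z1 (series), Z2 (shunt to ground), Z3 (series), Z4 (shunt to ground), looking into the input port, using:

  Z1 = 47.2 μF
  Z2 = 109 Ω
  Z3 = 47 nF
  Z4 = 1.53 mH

Step 1 — Angular frequency: ω = 2π·f = 2π·2000 = 1.257e+04 rad/s.
Step 2 — Component impedances:
  Z1: Z = 1/(jωC) = -j/(ω·C) = 0 - j1.686 Ω
  Z2: Z = R = 109 Ω
  Z3: Z = 1/(jωC) = -j/(ω·C) = 0 - j1693 Ω
  Z4: Z = jωL = j·1.257e+04·0.00153 = 0 + j19.23 Ω
Step 3 — Ladder network (open output): work backward from the far end, alternating series and parallel combinations. Z_in = 108.5 - j8.754 Ω = 108.9∠-4.6° Ω.

Z = 108.5 - j8.754 Ω = 108.9∠-4.6° Ω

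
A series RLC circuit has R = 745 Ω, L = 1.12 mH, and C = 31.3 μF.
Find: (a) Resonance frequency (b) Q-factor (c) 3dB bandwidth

Step 1 — Resonance condition Im(Z)=0 gives ω₀ = 1/√(LC).
Step 2 — ω₀ = 1/√(0.00112·3.13e-05) = 5341 rad/s.
Step 3 — f₀ = ω₀/(2π) = 850 Hz.
Step 4 — Series Q: Q = ω₀L/R = 5341·0.00112/745 = 0.008029.
Step 5 — 3dB bandwidth: Δω = ω₀/Q = 6.652e+05 rad/s; BW = Δω/(2π) = 1.059e+05 Hz.

(a) f₀ = 850 Hz  (b) Q = 0.008029  (c) BW = 1.059e+05 Hz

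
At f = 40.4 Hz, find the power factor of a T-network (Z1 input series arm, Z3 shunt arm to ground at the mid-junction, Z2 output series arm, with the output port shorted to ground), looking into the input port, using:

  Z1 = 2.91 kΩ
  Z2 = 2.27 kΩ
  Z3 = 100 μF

Step 1 — Angular frequency: ω = 2π·f = 2π·40.4 = 253.8 rad/s.
Step 2 — Component impedances:
  Z1: Z = R = 2910 Ω
  Z2: Z = R = 2270 Ω
  Z3: Z = 1/(jωC) = -j/(ω·C) = 0 - j39.39 Ω
Step 3 — With the output port shorted to ground, the output series arm Z2 runs from the junction to ground; the shunt arm Z3 also runs from the junction to ground. They appear in parallel: Z3 || Z2 = 0.6835 - j39.38 Ω.
Step 4 — Series with input arm Z1: Z_in = Z1 + (Z3 || Z2) = 2911 - j39.38 Ω = 2911∠-0.8° Ω.
Step 5 — Power factor: PF = cos(φ) = Re(Z)/|Z| = 2910.7/2910.9 = 0.9999.
Step 6 — Type: Im(Z) = -39.38 ⇒ leading (phase φ = -0.8°).

PF = 0.9999 (leading, φ = -0.8°)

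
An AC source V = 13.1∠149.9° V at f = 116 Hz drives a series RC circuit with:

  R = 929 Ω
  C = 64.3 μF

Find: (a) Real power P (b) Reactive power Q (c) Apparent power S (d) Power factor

Step 1 — Angular frequency: ω = 2π·f = 2π·116 = 728.8 rad/s.
Step 2 — Component impedances:
  R: Z = R = 929 Ω
  C: Z = 1/(jωC) = -j/(ω·C) = 0 - j21.34 Ω
Step 3 — Series combination: Z_total = R + C = 929 - j21.34 Ω = 929.2∠-1.3° Ω.
Step 4 — Source phasor: V = 13.1∠149.9° V = -11.33 + j6.57 V.
Step 5 — Current: I = V / Z = -0.01236 + j0.006788 A = 0.0141∠151.2° A.
Step 6 — Complex power: S = V·I* = 0.1846 - j0.004241 VA.
Step 7 — Real power: P = Re(S) = 0.1846 W.
Step 8 — Reactive power: Q = Im(S) = -0.004241 VAR.
Step 9 — Apparent power: |S| = 0.1847 VA.
Step 10 — Power factor: PF = P/|S| = 0.9997 (leading).

(a) P = 0.1846 W  (b) Q = -0.004241 VAR  (c) S = 0.1847 VA  (d) PF = 0.9997 (leading)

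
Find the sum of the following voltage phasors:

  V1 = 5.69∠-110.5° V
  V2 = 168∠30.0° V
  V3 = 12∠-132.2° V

Step 1 — Convert each phasor to rectangular form:
  V1 = 5.69·(cos(-110.5°) + j·sin(-110.5°)) = -1.993 - j5.33 V
  V2 = 168·(cos(30.0°) + j·sin(30.0°)) = 145.5 + j84 V
  V3 = 12·(cos(-132.2°) + j·sin(-132.2°)) = -8.061 - j8.89 V
Step 2 — Sum components: V_total = 135.4 + j69.78 V.
Step 3 — Convert to polar: |V_total| = 152.4 V, ∠V_total = 27.3°.

V_total = 152.4∠27.3° V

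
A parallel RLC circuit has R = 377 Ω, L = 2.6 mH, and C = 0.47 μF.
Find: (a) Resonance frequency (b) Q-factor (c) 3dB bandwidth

Step 1 — Resonance: ω₀ = 1/√(LC) = 1/√(0.0026·4.7e-07) = 2.861e+04 rad/s.
Step 2 — f₀ = ω₀/(2π) = 4553 Hz.
Step 3 — Parallel Q: Q = R/(ω₀L) = 377/(2.861e+04·0.0026) = 5.069.
Step 4 — Bandwidth: Δω = ω₀/Q = 5644 rad/s; BW = Δω/(2π) = 898.2 Hz.

(a) f₀ = 4553 Hz  (b) Q = 5.069  (c) BW = 898.2 Hz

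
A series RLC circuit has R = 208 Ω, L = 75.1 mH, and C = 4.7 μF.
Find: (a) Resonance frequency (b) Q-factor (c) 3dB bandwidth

Step 1 — Resonance: ω₀ = 1/√(LC) = 1/√(0.0751·4.7e-06) = 1683 rad/s.
Step 2 — f₀ = ω₀/(2π) = 267.9 Hz.
Step 3 — Series Q: Q = ω₀L/R = 1683·0.0751/208 = 0.6077.
Step 4 — Bandwidth: Δω = ω₀/Q = 2770 rad/s; BW = Δω/(2π) = 440.8 Hz.

(a) f₀ = 267.9 Hz  (b) Q = 0.6077  (c) BW = 440.8 Hz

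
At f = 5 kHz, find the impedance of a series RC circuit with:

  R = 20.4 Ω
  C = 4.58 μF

Step 1 — Angular frequency: ω = 2π·f = 2π·5000 = 3.142e+04 rad/s.
Step 2 — Component impedances:
  R: Z = R = 20.4 Ω
  C: Z = 1/(jωC) = -j/(ω·C) = 0 - j6.95 Ω
Step 3 — Series combination: Z_total = R + C = 20.4 - j6.95 Ω = 21.55∠-18.8° Ω.

Z = 20.4 - j6.95 Ω = 21.55∠-18.8° Ω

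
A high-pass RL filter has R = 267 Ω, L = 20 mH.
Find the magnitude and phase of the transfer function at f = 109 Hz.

Step 1 — Angular frequency: ω = 2π·109 = 684.9 rad/s.
Step 2 — Transfer function: H(jω) = jωL/(R + jωL).
Step 3 — Numerator jωL = j·13.7; denominator R + jωL = 267 + j13.7.
Step 4 — H = 0.002625 + j0.05117.
Step 5 — Magnitude: |H| = 0.05123 (-25.8 dB); phase: φ = 87.1°.

|H| = 0.05123 (-25.8 dB), φ = 87.1°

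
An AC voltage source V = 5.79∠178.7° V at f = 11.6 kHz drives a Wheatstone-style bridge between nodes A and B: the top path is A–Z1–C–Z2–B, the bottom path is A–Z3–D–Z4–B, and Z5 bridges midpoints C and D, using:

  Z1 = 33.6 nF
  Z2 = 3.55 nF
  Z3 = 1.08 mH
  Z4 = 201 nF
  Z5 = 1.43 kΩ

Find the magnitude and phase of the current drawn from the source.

Step 1 — Angular frequency: ω = 2π·f = 2π·1.16e+04 = 7.288e+04 rad/s.
Step 2 — Component impedances:
  Z1: Z = 1/(jωC) = -j/(ω·C) = 0 - j408.3 Ω
  Z2: Z = 1/(jωC) = -j/(ω·C) = 0 - j3865 Ω
  Z3: Z = jωL = j·7.288e+04·0.00108 = 0 + j78.72 Ω
  Z4: Z = 1/(jωC) = -j/(ω·C) = 0 - j68.26 Ω
  Z5: Z = R = 1430 Ω
Step 3 — Bridge requires nodal analysis (the Z5 bridge couples midpoints C and D, so the two paths cannot be reduced to a simple series/parallel combination). Setting node B to ground and injecting 1 A at node A, the 3-node admittance system at A, C, D solves to V_A = Z_AB = 4.061 + j11.35 Ω = 12.05∠70.3° Ω.
Step 4 — Source phasor: V = 5.79∠178.7° V = -5.789 + j0.1314 V.
Step 5 — Ohm's law: I = V / Z_total = (-5.789 + j0.1314) / (4.061 + j11.35) = -0.1516 + j0.456 A.
Step 6 — Convert to polar: |I| = 0.4805 A, ∠I = 108.4°.

I = 0.4805∠108.4° A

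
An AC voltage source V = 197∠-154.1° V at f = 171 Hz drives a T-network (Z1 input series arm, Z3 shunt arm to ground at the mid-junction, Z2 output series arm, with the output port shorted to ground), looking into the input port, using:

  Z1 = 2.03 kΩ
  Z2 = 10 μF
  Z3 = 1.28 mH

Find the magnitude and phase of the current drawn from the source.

Step 1 — Angular frequency: ω = 2π·f = 2π·171 = 1074 rad/s.
Step 2 — Component impedances:
  Z1: Z = R = 2030 Ω
  Z2: Z = 1/(jωC) = -j/(ω·C) = 0 - j93.07 Ω
  Z3: Z = jωL = j·1074·0.00128 = 0 + j1.375 Ω
Step 3 — With the output port shorted to ground, the output series arm Z2 runs from the junction to ground; the shunt arm Z3 also runs from the junction to ground. They appear in parallel: Z3 || Z2 = 0 + j1.396 Ω.
Step 4 — Series with input arm Z1: Z_in = Z1 + (Z3 || Z2) = 2030 + j1.396 Ω = 2030∠0.0° Ω.
Step 5 — Source phasor: V = 197∠-154.1° V = -177.2 - j86.05 V.
Step 6 — Ohm's law: I = V / Z_total = (-177.2 - j86.05) / (2030 + j1.396) = -0.08733 - j0.04233 A.
Step 7 — Convert to polar: |I| = 0.09704 A, ∠I = -154.1°.

I = 0.09704∠-154.1° A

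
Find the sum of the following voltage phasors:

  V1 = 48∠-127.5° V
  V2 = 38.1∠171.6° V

Step 1 — Convert each phasor to rectangular form:
  V1 = 48·(cos(-127.5°) + j·sin(-127.5°)) = -29.22 - j38.08 V
  V2 = 38.1·(cos(171.6°) + j·sin(171.6°)) = -37.69 + j5.566 V
Step 2 — Sum components: V_total = -66.91 - j32.52 V.
Step 3 — Convert to polar: |V_total| = 74.39 V, ∠V_total = -154.1°.

V_total = 74.39∠-154.1° V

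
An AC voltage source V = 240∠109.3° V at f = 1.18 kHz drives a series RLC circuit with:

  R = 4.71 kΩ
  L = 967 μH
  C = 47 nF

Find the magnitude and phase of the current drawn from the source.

Step 1 — Angular frequency: ω = 2π·f = 2π·1180 = 7414 rad/s.
Step 2 — Component impedances:
  R: Z = R = 4710 Ω
  L: Z = jωL = j·7414·0.000967 = 0 + j7.169 Ω
  C: Z = 1/(jωC) = -j/(ω·C) = 0 - j2870 Ω
Step 3 — Series combination: Z_total = R + L + C = 4710 - j2863 Ω = 5512∠-31.3° Ω.
Step 4 — Source phasor: V = 240∠109.3° V = -79.32 + j226.5 V.
Step 5 — Ohm's law: I = V / Z_total = (-79.32 + j226.5) / (4710 - j2863) = -0.03364 + j0.02764 A.
Step 6 — Convert to polar: |I| = 0.04354 A, ∠I = 140.6°.

I = 0.04354∠140.6° A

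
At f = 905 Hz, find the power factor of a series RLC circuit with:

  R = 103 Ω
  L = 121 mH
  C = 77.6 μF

Step 1 — Angular frequency: ω = 2π·f = 2π·905 = 5686 rad/s.
Step 2 — Component impedances:
  R: Z = R = 103 Ω
  L: Z = jωL = j·5686·0.121 = 0 + j688 Ω
  C: Z = 1/(jωC) = -j/(ω·C) = 0 - j2.266 Ω
Step 3 — Series combination: Z_total = R + L + C = 103 + j685.8 Ω = 693.5∠81.5° Ω.
Step 4 — Power factor: PF = cos(φ) = Re(Z)/|Z| = 103/693.5 = 0.1485.
Step 5 — Type: Im(Z) = 685.8 ⇒ lagging (phase φ = 81.5°).

PF = 0.1485 (lagging, φ = 81.5°)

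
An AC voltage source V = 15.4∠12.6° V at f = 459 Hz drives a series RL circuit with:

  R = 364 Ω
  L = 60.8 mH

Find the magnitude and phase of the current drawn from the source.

Step 1 — Angular frequency: ω = 2π·f = 2π·459 = 2884 rad/s.
Step 2 — Component impedances:
  R: Z = R = 364 Ω
  L: Z = jωL = j·2884·0.0608 = 0 + j175.3 Ω
Step 3 — Series combination: Z_total = R + L = 364 + j175.3 Ω = 404∠25.7° Ω.
Step 4 — Source phasor: V = 15.4∠12.6° V = 15.03 + j3.359 V.
Step 5 — Ohm's law: I = V / Z_total = (15.03 + j3.359) / (364 + j175.3) = 0.03712 - j0.008653 A.
Step 6 — Convert to polar: |I| = 0.03812 A, ∠I = -13.1°.

I = 0.03812∠-13.1° A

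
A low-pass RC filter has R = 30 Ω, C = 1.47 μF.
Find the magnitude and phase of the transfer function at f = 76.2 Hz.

Step 1 — Angular frequency: ω = 2π·76.2 = 478.8 rad/s.
Step 2 — Transfer function: H(jω) = 1/(1 + jωRC).
Step 3 — Denominator: 1 + jωRC = 1 + j·478.8·30·1.47e-06 = 1 + j0.02111.
Step 4 — H = 0.9996 - j0.0211.
Step 5 — Magnitude: |H| = 0.9998 (-0.0 dB); phase: φ = -1.2°.

|H| = 0.9998 (-0.0 dB), φ = -1.2°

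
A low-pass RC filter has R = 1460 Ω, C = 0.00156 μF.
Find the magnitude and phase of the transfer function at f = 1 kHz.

Step 1 — Angular frequency: ω = 2π·1000 = 6283 rad/s.
Step 2 — Transfer function: H(jω) = 1/(1 + jωRC).
Step 3 — Denominator: 1 + jωRC = 1 + j·6283·1460·1.56e-09 = 1 + j0.01431.
Step 4 — H = 0.9998 - j0.01431.
Step 5 — Magnitude: |H| = 0.9999 (-0.0 dB); phase: φ = -0.8°.

|H| = 0.9999 (-0.0 dB), φ = -0.8°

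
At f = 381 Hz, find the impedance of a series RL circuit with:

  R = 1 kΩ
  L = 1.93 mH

Step 1 — Angular frequency: ω = 2π·f = 2π·381 = 2394 rad/s.
Step 2 — Component impedances:
  R: Z = R = 1000 Ω
  L: Z = jωL = j·2394·0.00193 = 0 + j4.62 Ω
Step 3 — Series combination: Z_total = R + L = 1000 + j4.62 Ω = 1000∠0.3° Ω.

Z = 1000 + j4.62 Ω = 1000∠0.3° Ω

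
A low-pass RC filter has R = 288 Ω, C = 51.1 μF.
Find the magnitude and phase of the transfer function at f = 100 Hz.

Step 1 — Angular frequency: ω = 2π·100 = 628.3 rad/s.
Step 2 — Transfer function: H(jω) = 1/(1 + jωRC).
Step 3 — Denominator: 1 + jωRC = 1 + j·628.3·288·5.11e-05 = 1 + j9.247.
Step 4 — H = 0.01156 - j0.1069.
Step 5 — Magnitude: |H| = 0.1075 (-19.4 dB); phase: φ = -83.8°.

|H| = 0.1075 (-19.4 dB), φ = -83.8°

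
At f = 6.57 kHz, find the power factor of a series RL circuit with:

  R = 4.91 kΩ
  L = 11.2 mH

Step 1 — Angular frequency: ω = 2π·f = 2π·6570 = 4.128e+04 rad/s.
Step 2 — Component impedances:
  R: Z = R = 4910 Ω
  L: Z = jωL = j·4.128e+04·0.0112 = 0 + j462.3 Ω
Step 3 — Series combination: Z_total = R + L = 4910 + j462.3 Ω = 4932∠5.4° Ω.
Step 4 — Power factor: PF = cos(φ) = Re(Z)/|Z| = 4910/4931.7 = 0.9956.
Step 5 — Type: Im(Z) = 462.3 ⇒ lagging (phase φ = 5.4°).

PF = 0.9956 (lagging, φ = 5.4°)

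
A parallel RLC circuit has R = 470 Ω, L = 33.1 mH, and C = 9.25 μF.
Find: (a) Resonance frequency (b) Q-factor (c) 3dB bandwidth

Step 1 — Resonance: ω₀ = 1/√(LC) = 1/√(0.0331·9.25e-06) = 1807 rad/s.
Step 2 — f₀ = ω₀/(2π) = 287.6 Hz.
Step 3 — Parallel Q: Q = R/(ω₀L) = 470/(1807·0.0331) = 7.857.
Step 4 — Bandwidth: Δω = ω₀/Q = 230 rad/s; BW = Δω/(2π) = 36.61 Hz.

(a) f₀ = 287.6 Hz  (b) Q = 7.857  (c) BW = 36.61 Hz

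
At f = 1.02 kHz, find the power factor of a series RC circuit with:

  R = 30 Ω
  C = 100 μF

Step 1 — Angular frequency: ω = 2π·f = 2π·1020 = 6409 rad/s.
Step 2 — Component impedances:
  R: Z = R = 30 Ω
  C: Z = 1/(jωC) = -j/(ω·C) = 0 - j1.56 Ω
Step 3 — Series combination: Z_total = R + C = 30 - j1.56 Ω = 30.04∠-3.0° Ω.
Step 4 — Power factor: PF = cos(φ) = Re(Z)/|Z| = 30/30.04 = 0.9987.
Step 5 — Type: Im(Z) = -1.56 ⇒ leading (phase φ = -3.0°).

PF = 0.9987 (leading, φ = -3.0°)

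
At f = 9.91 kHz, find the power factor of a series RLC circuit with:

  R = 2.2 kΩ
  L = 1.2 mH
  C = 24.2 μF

Step 1 — Angular frequency: ω = 2π·f = 2π·9910 = 6.227e+04 rad/s.
Step 2 — Component impedances:
  R: Z = R = 2200 Ω
  L: Z = jωL = j·6.227e+04·0.0012 = 0 + j74.72 Ω
  C: Z = 1/(jωC) = -j/(ω·C) = 0 - j0.6636 Ω
Step 3 — Series combination: Z_total = R + L + C = 2200 + j74.06 Ω = 2201∠1.9° Ω.
Step 4 — Power factor: PF = cos(φ) = Re(Z)/|Z| = 2200/2201.25 = 0.9994.
Step 5 — Type: Im(Z) = 74.06 ⇒ lagging (phase φ = 1.9°).

PF = 0.9994 (lagging, φ = 1.9°)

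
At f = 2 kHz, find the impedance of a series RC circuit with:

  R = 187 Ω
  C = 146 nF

Step 1 — Angular frequency: ω = 2π·f = 2π·2000 = 1.257e+04 rad/s.
Step 2 — Component impedances:
  R: Z = R = 187 Ω
  C: Z = 1/(jωC) = -j/(ω·C) = 0 - j545.1 Ω
Step 3 — Series combination: Z_total = R + C = 187 - j545.1 Ω = 576.2∠-71.1° Ω.

Z = 187 - j545.1 Ω = 576.2∠-71.1° Ω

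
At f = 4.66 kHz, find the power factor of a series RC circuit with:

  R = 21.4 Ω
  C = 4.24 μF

Step 1 — Angular frequency: ω = 2π·f = 2π·4660 = 2.928e+04 rad/s.
Step 2 — Component impedances:
  R: Z = R = 21.4 Ω
  C: Z = 1/(jωC) = -j/(ω·C) = 0 - j8.055 Ω
Step 3 — Series combination: Z_total = R + C = 21.4 - j8.055 Ω = 22.87∠-20.6° Ω.
Step 4 — Power factor: PF = cos(φ) = Re(Z)/|Z| = 21.4/22.866 = 0.9359.
Step 5 — Type: Im(Z) = -8.055 ⇒ leading (phase φ = -20.6°).

PF = 0.9359 (leading, φ = -20.6°)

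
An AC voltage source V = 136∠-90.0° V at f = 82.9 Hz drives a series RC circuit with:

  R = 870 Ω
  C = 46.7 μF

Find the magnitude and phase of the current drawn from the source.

Step 1 — Angular frequency: ω = 2π·f = 2π·82.9 = 520.9 rad/s.
Step 2 — Component impedances:
  R: Z = R = 870 Ω
  C: Z = 1/(jωC) = -j/(ω·C) = 0 - j41.11 Ω
Step 3 — Series combination: Z_total = R + C = 870 - j41.11 Ω = 871∠-2.7° Ω.
Step 4 — Source phasor: V = 136∠-90.0° V = 0 - j136 V.
Step 5 — Ohm's law: I = V / Z_total = (0 - j136) / (870 - j41.11) = 0.00737 - j0.156 A.
Step 6 — Convert to polar: |I| = 0.1561 A, ∠I = -87.3°.

I = 0.1561∠-87.3° A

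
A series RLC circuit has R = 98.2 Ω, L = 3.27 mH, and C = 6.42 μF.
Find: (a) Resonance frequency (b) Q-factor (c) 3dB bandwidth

Step 1 — Resonance: ω₀ = 1/√(LC) = 1/√(0.00327·6.42e-06) = 6902 rad/s.
Step 2 — f₀ = ω₀/(2π) = 1098 Hz.
Step 3 — Series Q: Q = ω₀L/R = 6902·0.00327/98.2 = 0.2298.
Step 4 — Bandwidth: Δω = ω₀/Q = 3.003e+04 rad/s; BW = Δω/(2π) = 4780 Hz.

(a) f₀ = 1098 Hz  (b) Q = 0.2298  (c) BW = 4780 Hz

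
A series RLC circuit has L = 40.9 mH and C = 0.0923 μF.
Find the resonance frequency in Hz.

Step 1 — Resonance condition Im(Z)=0 gives ω₀ = 1/√(LC).
Step 2 — ω₀ = 1/√(0.0409·9.23e-08) = 1.628e+04 rad/s.
Step 3 — f₀ = ω₀/(2π) = 2590 Hz.

f₀ = 2590 Hz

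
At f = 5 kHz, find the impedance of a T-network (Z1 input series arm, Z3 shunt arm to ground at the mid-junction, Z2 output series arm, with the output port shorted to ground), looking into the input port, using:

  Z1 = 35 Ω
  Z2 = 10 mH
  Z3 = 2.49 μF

Step 1 — Angular frequency: ω = 2π·f = 2π·5000 = 3.142e+04 rad/s.
Step 2 — Component impedances:
  Z1: Z = R = 35 Ω
  Z2: Z = jωL = j·3.142e+04·0.01 = 0 + j314.2 Ω
  Z3: Z = 1/(jωC) = -j/(ω·C) = 0 - j12.78 Ω
Step 3 — With the output port shorted to ground, the output series arm Z2 runs from the junction to ground; the shunt arm Z3 also runs from the junction to ground. They appear in parallel: Z3 || Z2 = 0 - j13.33 Ω.
Step 4 — Series with input arm Z1: Z_in = Z1 + (Z3 || Z2) = 35 - j13.33 Ω = 37.45∠-20.8° Ω.

Z = 35 - j13.33 Ω = 37.45∠-20.8° Ω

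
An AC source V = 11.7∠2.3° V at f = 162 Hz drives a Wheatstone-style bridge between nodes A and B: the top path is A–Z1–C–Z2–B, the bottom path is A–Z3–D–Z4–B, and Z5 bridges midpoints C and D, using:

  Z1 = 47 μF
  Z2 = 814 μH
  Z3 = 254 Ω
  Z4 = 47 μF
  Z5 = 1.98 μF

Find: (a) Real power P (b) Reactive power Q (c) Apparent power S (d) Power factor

Step 1 — Angular frequency: ω = 2π·f = 2π·162 = 1018 rad/s.
Step 2 — Component impedances:
  Z1: Z = 1/(jωC) = -j/(ω·C) = 0 - j20.9 Ω
  Z2: Z = jωL = j·1018·0.000814 = 0 + j0.8286 Ω
  Z3: Z = R = 254 Ω
  Z4: Z = 1/(jωC) = -j/(ω·C) = 0 - j20.9 Ω
  Z5: Z = 1/(jωC) = -j/(ω·C) = 0 - j496.2 Ω
Step 3 — Bridge requires nodal analysis (the Z5 bridge couples midpoints C and D, so the two paths cannot be reduced to a simple series/parallel combination). Setting node B to ground and injecting 1 A at node A, the 3-node admittance system at A, C, D solves to V_A = Z_AB = 1.553 - j19.83 Ω = 19.89∠-85.5° Ω.
Step 4 — Source phasor: V = 11.7∠2.3° V = 11.69 + j0.4695 V.
Step 5 — Current: I = V / Z = 0.02236 + j0.5879 A = 0.5883∠87.8° A.
Step 6 — Complex power: S = V·I* = 0.5374 - j6.862 VA.
Step 7 — Real power: P = Re(S) = 0.5374 W.
Step 8 — Reactive power: Q = Im(S) = -6.862 VAR.
Step 9 — Apparent power: |S| = 6.883 VA.
Step 10 — Power factor: PF = P/|S| = 0.07807 (leading).

(a) P = 0.5374 W  (b) Q = -6.862 VAR  (c) S = 6.883 VA  (d) PF = 0.07807 (leading)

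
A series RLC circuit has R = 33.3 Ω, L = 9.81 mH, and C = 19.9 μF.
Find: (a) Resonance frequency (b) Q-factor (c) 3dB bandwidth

Step 1 — Resonance: ω₀ = 1/√(LC) = 1/√(0.00981·1.99e-05) = 2263 rad/s.
Step 2 — f₀ = ω₀/(2π) = 360.2 Hz.
Step 3 — Series Q: Q = ω₀L/R = 2263·0.00981/33.3 = 0.6668.
Step 4 — Bandwidth: Δω = ω₀/Q = 3394 rad/s; BW = Δω/(2π) = 540.3 Hz.

(a) f₀ = 360.2 Hz  (b) Q = 0.6668  (c) BW = 540.3 Hz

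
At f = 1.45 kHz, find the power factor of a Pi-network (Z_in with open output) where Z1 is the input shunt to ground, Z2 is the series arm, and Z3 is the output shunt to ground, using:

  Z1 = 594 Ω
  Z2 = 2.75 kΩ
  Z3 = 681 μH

Step 1 — Angular frequency: ω = 2π·f = 2π·1450 = 9111 rad/s.
Step 2 — Component impedances:
  Z1: Z = R = 594 Ω
  Z2: Z = R = 2750 Ω
  Z3: Z = jωL = j·9111·0.000681 = 0 + j6.204 Ω
Step 3 — With open output, the series arm Z2 and the output shunt Z3 appear in series to ground: Z2 + Z3 = 2750 + j6.204 Ω.
Step 4 — Parallel with input shunt Z1: Z_in = Z1 || (Z2 + Z3) = 488.5 + j0.1958 Ω = 488.5∠0.0° Ω.
Step 5 — Power factor: PF = cos(φ) = Re(Z)/|Z| = 488.5/488.5 = 1.
Step 6 — Type: Im(Z) = 0.1958 ⇒ lagging (phase φ = 0.0°).

PF = 1 (lagging, φ = 0.0°)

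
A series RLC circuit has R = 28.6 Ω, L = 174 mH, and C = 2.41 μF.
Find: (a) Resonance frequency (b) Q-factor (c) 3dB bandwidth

Step 1 — Resonance: ω₀ = 1/√(LC) = 1/√(0.174·2.41e-06) = 1544 rad/s.
Step 2 — f₀ = ω₀/(2π) = 245.8 Hz.
Step 3 — Series Q: Q = ω₀L/R = 1544·0.174/28.6 = 9.395.
Step 4 — Bandwidth: Δω = ω₀/Q = 164.4 rad/s; BW = Δω/(2π) = 26.16 Hz.

(a) f₀ = 245.8 Hz  (b) Q = 9.395  (c) BW = 26.16 Hz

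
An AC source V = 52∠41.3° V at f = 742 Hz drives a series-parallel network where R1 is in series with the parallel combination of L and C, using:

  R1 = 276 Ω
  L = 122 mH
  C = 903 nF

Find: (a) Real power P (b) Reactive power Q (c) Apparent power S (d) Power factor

Step 1 — Angular frequency: ω = 2π·f = 2π·742 = 4662 rad/s.
Step 2 — Component impedances:
  R1: Z = R = 276 Ω
  L: Z = jωL = j·4662·0.122 = 0 + j568.8 Ω
  C: Z = 1/(jωC) = -j/(ω·C) = 0 - j237.5 Ω
Step 3 — Parallel branch: L || C = 1/(1/L + 1/C) = 0 - j407.9 Ω.
Step 4 — Series with R1: Z_total = R1 + (L || C) = 276 - j407.9 Ω = 492.5∠-55.9° Ω.
Step 5 — Source phasor: V = 52∠41.3° V = 39.07 + j34.32 V.
Step 6 — Current: I = V / Z = -0.01326 + j0.1048 A = 0.1056∠97.2° A.
Step 7 — Complex power: S = V·I* = 3.077 - j4.547 VA.
Step 8 — Real power: P = Re(S) = 3.077 W.
Step 9 — Reactive power: Q = Im(S) = -4.547 VAR.
Step 10 — Apparent power: |S| = 5.491 VA.
Step 11 — Power factor: PF = P/|S| = 0.5604 (leading).

(a) P = 3.077 W  (b) Q = -4.547 VAR  (c) S = 5.491 VA  (d) PF = 0.5604 (leading)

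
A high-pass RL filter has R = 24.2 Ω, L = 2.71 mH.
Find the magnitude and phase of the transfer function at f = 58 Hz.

Step 1 — Angular frequency: ω = 2π·58 = 364.4 rad/s.
Step 2 — Transfer function: H(jω) = jωL/(R + jωL).
Step 3 — Numerator jωL = j·0.9876; denominator R + jωL = 24.2 + j0.9876.
Step 4 — H = 0.001663 + j0.04074.
Step 5 — Magnitude: |H| = 0.04078 (-27.8 dB); phase: φ = 87.7°.

|H| = 0.04078 (-27.8 dB), φ = 87.7°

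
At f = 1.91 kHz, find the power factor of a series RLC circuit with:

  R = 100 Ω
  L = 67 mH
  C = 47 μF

Step 1 — Angular frequency: ω = 2π·f = 2π·1910 = 1.2e+04 rad/s.
Step 2 — Component impedances:
  R: Z = R = 100 Ω
  L: Z = jωL = j·1.2e+04·0.067 = 0 + j804.1 Ω
  C: Z = 1/(jωC) = -j/(ω·C) = 0 - j1.773 Ω
Step 3 — Series combination: Z_total = R + L + C = 100 + j802.3 Ω = 808.5∠82.9° Ω.
Step 4 — Power factor: PF = cos(φ) = Re(Z)/|Z| = 100/808.5 = 0.1237.
Step 5 — Type: Im(Z) = 802.3 ⇒ lagging (phase φ = 82.9°).

PF = 0.1237 (lagging, φ = 82.9°)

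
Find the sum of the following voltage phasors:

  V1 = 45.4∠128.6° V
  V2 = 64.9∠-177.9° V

Step 1 — Convert each phasor to rectangular form:
  V1 = 45.4·(cos(128.6°) + j·sin(128.6°)) = -28.32 + j35.48 V
  V2 = 64.9·(cos(-177.9°) + j·sin(-177.9°)) = -64.86 - j2.378 V
Step 2 — Sum components: V_total = -93.18 + j33.1 V.
Step 3 — Convert to polar: |V_total| = 98.89 V, ∠V_total = 160.4°.

V_total = 98.89∠160.4° V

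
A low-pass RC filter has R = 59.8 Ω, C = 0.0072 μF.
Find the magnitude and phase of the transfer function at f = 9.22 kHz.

Step 1 — Angular frequency: ω = 2π·9220 = 5.793e+04 rad/s.
Step 2 — Transfer function: H(jω) = 1/(1 + jωRC).
Step 3 — Denominator: 1 + jωRC = 1 + j·5.793e+04·59.8·7.2e-09 = 1 + j0.02494.
Step 4 — H = 0.9994 - j0.02493.
Step 5 — Magnitude: |H| = 0.9997 (-0.0 dB); phase: φ = -1.4°.

|H| = 0.9997 (-0.0 dB), φ = -1.4°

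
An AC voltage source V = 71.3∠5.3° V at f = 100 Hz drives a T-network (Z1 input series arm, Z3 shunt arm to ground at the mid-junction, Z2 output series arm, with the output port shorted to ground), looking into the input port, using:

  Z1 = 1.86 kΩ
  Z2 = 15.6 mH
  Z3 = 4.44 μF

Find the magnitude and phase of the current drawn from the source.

Step 1 — Angular frequency: ω = 2π·f = 2π·100 = 628.3 rad/s.
Step 2 — Component impedances:
  Z1: Z = R = 1860 Ω
  Z2: Z = jωL = j·628.3·0.0156 = 0 + j9.802 Ω
  Z3: Z = 1/(jωC) = -j/(ω·C) = 0 - j358.5 Ω
Step 3 — With the output port shorted to ground, the output series arm Z2 runs from the junction to ground; the shunt arm Z3 also runs from the junction to ground. They appear in parallel: Z3 || Z2 = 0 + j10.08 Ω.
Step 4 — Series with input arm Z1: Z_in = Z1 + (Z3 || Z2) = 1860 + j10.08 Ω = 1860∠0.3° Ω.
Step 5 — Source phasor: V = 71.3∠5.3° V = 71 + j6.586 V.
Step 6 — Ohm's law: I = V / Z_total = (71 + j6.586) / (1860 + j10.08) = 0.03819 + j0.003334 A.
Step 7 — Convert to polar: |I| = 0.03833 A, ∠I = 5.0°.

I = 0.03833∠5.0° A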